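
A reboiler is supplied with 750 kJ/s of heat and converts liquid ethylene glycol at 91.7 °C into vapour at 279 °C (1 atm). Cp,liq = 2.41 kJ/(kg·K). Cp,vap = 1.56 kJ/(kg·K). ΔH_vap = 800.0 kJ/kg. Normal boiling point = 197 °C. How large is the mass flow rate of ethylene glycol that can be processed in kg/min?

Δh = 2.41×(197−91.7) + 800.0 + 1.56×(279−197) = 1181.7 kJ/kg
Q = 750 kJ/s = 750 kJ/s = 45000 kJ/min
ṁ = Q/Δh = 45000 / 1181.7 = 38.081 kg/min

ṁ = 38.1 kg/min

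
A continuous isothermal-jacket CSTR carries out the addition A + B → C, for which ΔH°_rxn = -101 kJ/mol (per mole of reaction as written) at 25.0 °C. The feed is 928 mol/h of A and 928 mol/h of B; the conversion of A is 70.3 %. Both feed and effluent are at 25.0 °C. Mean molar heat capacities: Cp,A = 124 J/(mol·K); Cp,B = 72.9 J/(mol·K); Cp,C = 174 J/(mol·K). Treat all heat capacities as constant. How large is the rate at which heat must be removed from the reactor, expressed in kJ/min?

Extent of reaction ξ = 0.703 × 928 = 652.38 mol/h
Reaction term: ξ·ΔH°_rxn = 652.38 × -101 = -65891 kJ/h
Q = ΔH = -65891 kJ/h = -18.303 kW
Heat removed = 1098.2 kJ/min

Q_out = 1100 kJ/min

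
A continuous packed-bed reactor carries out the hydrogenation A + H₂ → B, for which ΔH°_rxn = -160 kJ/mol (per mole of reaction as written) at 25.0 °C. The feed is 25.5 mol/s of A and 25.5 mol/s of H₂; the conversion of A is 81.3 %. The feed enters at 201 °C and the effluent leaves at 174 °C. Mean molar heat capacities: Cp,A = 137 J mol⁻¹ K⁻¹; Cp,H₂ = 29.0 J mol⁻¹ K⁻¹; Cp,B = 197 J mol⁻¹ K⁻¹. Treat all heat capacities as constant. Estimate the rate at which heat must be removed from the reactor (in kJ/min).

Extent of reaction ξ = 0.813 × 25.5 = 20.731 mol/s
Reaction term: ξ·ΔH°_rxn = 20.731 × -160 = -3317 kJ/s
Sensible, feed 201→25 °C: -745.01 kJ/s
Outlet flows (mol/s): A 4.7685, H₂ 4.7685, B 20.731
Sensible, products 25→174 °C: 726.48 kJ/s
Q = ΔH = -3335.6 kJ/s = -3335.6 kW
Heat removed = 200130 kJ/min

Q_out = 200000 kJ/min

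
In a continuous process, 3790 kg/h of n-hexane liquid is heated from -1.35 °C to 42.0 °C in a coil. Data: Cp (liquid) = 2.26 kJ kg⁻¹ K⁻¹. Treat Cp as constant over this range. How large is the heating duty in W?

Q = 103000 W

Q = ṁ·Cp·ΔT = 3790 × 2.26 × (42.0 − -1.35) = 371310 kJ/h
Converting: 371310 / 3600 s = 103.14 kW
Heating duty = 103140 W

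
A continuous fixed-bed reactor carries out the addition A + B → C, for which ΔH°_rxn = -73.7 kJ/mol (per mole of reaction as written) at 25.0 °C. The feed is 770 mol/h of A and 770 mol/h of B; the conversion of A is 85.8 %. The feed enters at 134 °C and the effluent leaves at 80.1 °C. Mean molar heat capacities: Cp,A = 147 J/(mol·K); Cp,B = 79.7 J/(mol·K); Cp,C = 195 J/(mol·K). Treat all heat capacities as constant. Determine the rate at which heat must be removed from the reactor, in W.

Extent of reaction ξ = 0.858 × 770 = 660.66 mol/h
Reaction term: ξ·ΔH°_rxn = 660.66 × -73.7 = -48691 kJ/h
Sensible, feed 134→25 °C: -19027 kJ/h
Outlet flows (mol/h): A 109.34, B 109.34, C 660.66
Sensible, products 25→80.1 °C: 8464.2 kJ/h
Q = ΔH = -59253 kJ/h = -16.459 kW
Heat removed = 16459 W

Q_out = 16500 W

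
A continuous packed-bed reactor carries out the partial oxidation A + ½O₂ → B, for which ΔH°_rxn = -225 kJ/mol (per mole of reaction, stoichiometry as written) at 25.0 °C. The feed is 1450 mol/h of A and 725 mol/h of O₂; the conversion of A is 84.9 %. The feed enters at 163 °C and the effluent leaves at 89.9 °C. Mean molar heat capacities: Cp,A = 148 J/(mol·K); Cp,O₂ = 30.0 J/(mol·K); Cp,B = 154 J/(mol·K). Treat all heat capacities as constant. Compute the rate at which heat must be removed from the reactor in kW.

Extent of reaction ξ = 0.849 × 1450 = 1231 mol/h
Reaction term: ξ·ΔH°_rxn = 1231 × -225 = -276990 kJ/h
Sensible, feed 163→25 °C: -32616 kJ/h
Outlet flows (mol/h): A 218.95, O₂ 109.48, B 1231
Sensible, products 25→89.9 °C: 14620 kJ/h
Q = ΔH = -294980 kJ/h = -81.94 kW
Heat removed = 81.94 kW

Q_out = 81.9 kW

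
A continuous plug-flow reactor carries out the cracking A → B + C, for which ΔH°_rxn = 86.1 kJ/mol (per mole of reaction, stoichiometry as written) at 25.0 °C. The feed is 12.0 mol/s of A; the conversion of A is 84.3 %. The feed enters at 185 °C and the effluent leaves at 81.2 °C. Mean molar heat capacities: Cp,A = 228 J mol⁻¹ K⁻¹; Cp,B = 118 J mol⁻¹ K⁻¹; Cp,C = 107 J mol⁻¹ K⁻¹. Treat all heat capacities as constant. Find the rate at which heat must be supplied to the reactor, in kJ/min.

Extent of reaction ξ = 0.843 × 12.0 = 10.116 mol/s
Reaction term: ξ·ΔH°_rxn = 10.116 × 86.1 = 870.99 kJ/s
Sensible, feed 185→25 °C: -437.76 kJ/s
Outlet flows (mol/s): A 1.884, B 10.116, C 10.116
Sensible, products 25→81.2 °C: 152.06 kJ/s
Q = ΔH = 585.29 kJ/s = 585.29 kW
Heat supplied = 35117 kJ/min

Q_in = 35100 kJ/min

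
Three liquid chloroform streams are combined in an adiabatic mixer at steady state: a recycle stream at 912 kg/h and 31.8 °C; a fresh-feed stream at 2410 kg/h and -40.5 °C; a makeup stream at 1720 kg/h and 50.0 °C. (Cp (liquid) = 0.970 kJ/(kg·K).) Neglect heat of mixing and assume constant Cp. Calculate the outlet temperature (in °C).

T_out = 3.45 °C

No heat crosses the boundary, so H_out = H_in.
T_out = Σ ṁᵢCp,ᵢTᵢ / Σ ṁᵢCp,ᵢ
      = 16875 / 4890.7 = 3.4503 °C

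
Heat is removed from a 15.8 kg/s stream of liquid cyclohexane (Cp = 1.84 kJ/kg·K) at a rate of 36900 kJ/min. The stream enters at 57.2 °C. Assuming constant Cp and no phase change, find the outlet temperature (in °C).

T_out = 36.0 °C

Q = 36900 kJ/min = 615 kJ/s
ΔT = Q/(ṁ·Cp) = 615/(15.8×1.84) = 21.154 K
T_out = 57.2 − 21.154 = 36.046 °C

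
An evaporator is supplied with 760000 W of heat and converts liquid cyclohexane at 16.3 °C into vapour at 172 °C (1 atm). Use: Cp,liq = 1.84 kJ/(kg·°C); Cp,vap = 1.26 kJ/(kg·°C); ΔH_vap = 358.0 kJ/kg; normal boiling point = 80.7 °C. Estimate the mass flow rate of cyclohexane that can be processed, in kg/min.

Δh = 1.84×(80.7−16.3) + 358.0 + 1.26×(172−80.7) = 591.53 kJ/kg
Q = 760000 W = 760 kJ/s = 45600 kJ/min
ṁ = Q/Δh = 45600 / 591.53 = 77.088 kg/min

ṁ = 77.1 kg/min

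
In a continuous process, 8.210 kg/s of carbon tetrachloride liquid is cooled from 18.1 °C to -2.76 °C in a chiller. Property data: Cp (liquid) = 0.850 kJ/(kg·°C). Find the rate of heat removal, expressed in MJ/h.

Q_c = 524 MJ/h

Q = ṁ·Cp·ΔT = 8.210 × 0.850 × (-2.76 − 18.1) = -145.57 kJ/s
Cooling duty = 524.06 MJ/h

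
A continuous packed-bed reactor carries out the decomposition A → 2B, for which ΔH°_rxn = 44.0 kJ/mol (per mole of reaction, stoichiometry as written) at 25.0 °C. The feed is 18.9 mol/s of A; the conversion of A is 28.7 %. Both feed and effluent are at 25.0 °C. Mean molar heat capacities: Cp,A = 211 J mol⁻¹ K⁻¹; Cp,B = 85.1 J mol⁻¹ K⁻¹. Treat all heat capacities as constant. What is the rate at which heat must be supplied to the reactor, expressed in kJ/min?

Q_in = 14300 kJ/min

Extent of reaction ξ = 0.287 × 18.9 = 5.4243 mol/s
Reaction term: ξ·ΔH°_rxn = 5.4243 × 44.0 = 238.67 kJ/s
Q = ΔH = 238.67 kJ/s = 238.67 kW
Heat supplied = 14320 kJ/min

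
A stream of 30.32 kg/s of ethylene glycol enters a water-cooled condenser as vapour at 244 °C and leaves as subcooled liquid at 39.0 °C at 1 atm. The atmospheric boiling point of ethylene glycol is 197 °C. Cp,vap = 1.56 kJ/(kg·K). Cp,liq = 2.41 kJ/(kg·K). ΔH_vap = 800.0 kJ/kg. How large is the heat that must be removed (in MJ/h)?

Q_c = 137000 MJ/h

vapour 244→197 °C: -73.32 kJ/kg
condensation at 197 °C: -800 kJ/kg
liquid 197→39.0 °C: -380.78 kJ/kg
Δh = -73.32 + -800 + -380.78 = -1254.1 kJ/kg
Q = ṁ·Δh = 30.32 kg/s × -1254.1 kJ/kg = -38024 kJ/s
|Q| = 38024 kW = 136890 MJ/h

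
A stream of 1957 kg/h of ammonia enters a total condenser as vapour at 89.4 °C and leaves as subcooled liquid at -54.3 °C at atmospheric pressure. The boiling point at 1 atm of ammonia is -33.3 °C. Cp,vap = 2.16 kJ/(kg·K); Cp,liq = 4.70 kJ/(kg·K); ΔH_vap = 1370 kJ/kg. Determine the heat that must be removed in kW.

Q_c = 942 kW

vapour 89.4→-33.3 °C: -265.03 kJ/kg
condensation at -33.3 °C: -1370 kJ/kg
liquid -33.3→-54.3 °C: -98.7 kJ/kg
Δh = -265.03 + -1370 + -98.7 = -1733.7 kJ/kg
Q = ṁ·Δh = 1957 kg/h × -1733.7 kJ/kg = -3.3929e+06 kJ/h
|Q| = 942.48 kW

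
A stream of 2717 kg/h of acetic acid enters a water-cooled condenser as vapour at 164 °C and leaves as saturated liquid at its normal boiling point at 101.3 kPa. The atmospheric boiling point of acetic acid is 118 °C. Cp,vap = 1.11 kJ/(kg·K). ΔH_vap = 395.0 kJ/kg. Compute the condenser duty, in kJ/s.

Q_c = 337 kJ/s

vapour 164→118 °C: -51.06 kJ/kg
condensation at 118 °C: -395 kJ/kg
Δh = -51.06 + -395 = -446.06 kJ/kg
Q = ṁ·Δh = 2717 kg/h × -446.06 kJ/kg = -1.2119e+06 kJ/h
|Q| = 336.65 kW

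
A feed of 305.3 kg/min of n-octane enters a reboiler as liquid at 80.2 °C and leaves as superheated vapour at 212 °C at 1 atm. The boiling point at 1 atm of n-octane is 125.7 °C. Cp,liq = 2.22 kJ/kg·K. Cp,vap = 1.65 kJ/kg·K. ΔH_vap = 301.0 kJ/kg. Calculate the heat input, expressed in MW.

Q = 2.77 MW

liquid 80.2→125.7 °C: 101.01 kJ/kg
vaporisation at 125.7 °C: 301 kJ/kg
vapour 125.7→212 °C: 142.39 kJ/kg
Δh = 101.01 + 301 + 142.39 = 544.4 kJ/kg
Q = ṁ·Δh = 305.3 kg/min × 544.4 kJ/kg = 166210 kJ/min
|Q| = 2770.1 kW = 2.7701 MW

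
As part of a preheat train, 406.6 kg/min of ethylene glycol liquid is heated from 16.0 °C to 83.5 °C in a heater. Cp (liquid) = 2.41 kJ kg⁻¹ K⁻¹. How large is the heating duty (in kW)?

Q = 1100 kW

Q = ṁ·Cp·ΔT = 406.6 × 2.41 × (83.5 − 16.0) = 66144 kJ/min
Converting: 66144 / 60 s = 1102.4 kW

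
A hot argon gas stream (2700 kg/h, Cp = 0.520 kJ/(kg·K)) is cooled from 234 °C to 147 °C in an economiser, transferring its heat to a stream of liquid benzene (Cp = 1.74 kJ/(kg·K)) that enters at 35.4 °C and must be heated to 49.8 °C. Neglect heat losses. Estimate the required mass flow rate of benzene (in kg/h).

ṁ_c = 4880 kg/h

Heat released by hot stream: Q = 2700 × 0.520 × (234 − 147) = 122150 kJ/h
Energy balance on cold side (adiabatic exchanger): Q = ṁ_c·Cp_c·(T_c,out − T_c,in)
ṁ_c = 122150 / [1.74 × (49.8 − 35.4)] = 4875 kg/h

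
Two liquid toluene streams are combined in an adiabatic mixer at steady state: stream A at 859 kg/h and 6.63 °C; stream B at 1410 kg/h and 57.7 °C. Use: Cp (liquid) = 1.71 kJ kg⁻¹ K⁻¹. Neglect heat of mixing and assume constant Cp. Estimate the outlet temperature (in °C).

T_out = 38.4 °C

Energy balance with Q = 0: Σ ṁᵢCp,ᵢ(T_out − Tᵢ) = 0
Σ ṁᵢCp,ᵢTᵢ = 859×1.71×6.63 + 1410×1.71×57.7 = 148860
Σ ṁᵢCp,ᵢ = 859×1.71 + 1410×1.71 = 3880
T_out = 148860 / 3880 = 38.366 °C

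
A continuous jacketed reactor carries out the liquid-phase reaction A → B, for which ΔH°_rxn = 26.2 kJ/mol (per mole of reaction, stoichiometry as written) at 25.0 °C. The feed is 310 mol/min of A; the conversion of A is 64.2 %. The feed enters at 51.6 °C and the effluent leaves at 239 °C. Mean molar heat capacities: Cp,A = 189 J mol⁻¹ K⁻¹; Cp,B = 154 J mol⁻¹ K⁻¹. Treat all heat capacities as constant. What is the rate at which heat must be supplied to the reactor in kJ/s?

Q_in = 245 kJ/s

Extent of reaction ξ = 0.642 × 310 = 199.02 mol/min
Reaction term: ξ·ΔH°_rxn = 199.02 × 26.2 = 5214.3 kJ/min
Sensible, feed 51.6→25 °C: -1558.5 kJ/min
Outlet flows (mol/min): A 110.98, B 199.02
Sensible, products 25→239 °C: 11048 kJ/min
Q = ΔH = 14703 kJ/min = 245.06 kW
Heat supplied = 245.06 kJ/s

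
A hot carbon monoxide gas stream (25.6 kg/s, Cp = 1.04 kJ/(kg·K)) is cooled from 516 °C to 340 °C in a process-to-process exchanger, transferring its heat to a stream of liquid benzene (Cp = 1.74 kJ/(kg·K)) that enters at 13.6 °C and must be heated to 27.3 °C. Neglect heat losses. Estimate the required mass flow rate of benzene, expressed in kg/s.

Heat released by hot stream: Q = 25.6 × 1.04 × (516 − 340) = 4685.8 kJ/s
Energy balance on cold side (adiabatic exchanger): Q = ṁ_c·Cp_c·(T_c,out − T_c,in)
ṁ_c = 4685.8 / [1.74 × (27.3 − 13.6)] = 196.57 kg/s

ṁ_c = 197 kg/s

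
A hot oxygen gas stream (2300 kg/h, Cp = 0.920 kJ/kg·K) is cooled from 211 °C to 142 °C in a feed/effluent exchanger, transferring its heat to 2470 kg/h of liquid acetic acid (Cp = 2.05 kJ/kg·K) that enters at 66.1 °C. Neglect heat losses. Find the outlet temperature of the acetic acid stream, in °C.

T_c,out = 94.9 °C

Heat released by hot stream: Q = 2300 × 0.920 × (211 − 142) = 146000 kJ/h
Energy balance on cold side (adiabatic exchanger): Q = ṁ_c·Cp_c·(T_c,out − T_c,in)
T_c,out = 66.1 + 146000/(2470 × 2.05) = 94.935 °C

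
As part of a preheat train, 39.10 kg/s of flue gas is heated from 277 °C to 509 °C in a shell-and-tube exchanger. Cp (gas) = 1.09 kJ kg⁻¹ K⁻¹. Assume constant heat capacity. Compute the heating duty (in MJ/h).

Q = ṁ·Cp·ΔT = 39.10 × 1.09 × (509 − 277) = 9887.6 kJ/s
Heating duty = 35595 MJ/h

Q = 35600 MJ/h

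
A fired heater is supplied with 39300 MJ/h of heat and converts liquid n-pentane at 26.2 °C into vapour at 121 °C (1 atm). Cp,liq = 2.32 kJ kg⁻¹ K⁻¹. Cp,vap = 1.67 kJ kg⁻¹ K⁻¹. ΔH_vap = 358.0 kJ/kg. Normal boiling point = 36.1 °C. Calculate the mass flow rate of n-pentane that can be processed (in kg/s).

Δh = 2.32×(36.1−26.2) + 358.0 + 1.67×(121−36.1) = 522.75 kJ/kg
Q = 39300 MJ/h = 10917 kJ/s = 10917 kJ/s
ṁ = Q/Δh = 10917 / 522.75 = 20.883 kg/s

ṁ = 20.9 kg/s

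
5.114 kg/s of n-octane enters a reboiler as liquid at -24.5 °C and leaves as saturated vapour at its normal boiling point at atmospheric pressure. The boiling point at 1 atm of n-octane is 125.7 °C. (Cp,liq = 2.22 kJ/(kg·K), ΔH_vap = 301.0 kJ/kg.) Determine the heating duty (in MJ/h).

liquid -24.5→125.7 °C: 333.44 kJ/kg
vaporisation at 125.7 °C: 301 kJ/kg
Δh = 333.44 + 301 = 634.44 kJ/kg
Q = ṁ·Δh = 5.114 kg/s × 634.44 kJ/kg = 3244.5 kJ/s
|Q| = 3244.5 kW = 11680 MJ/h

Q = 11700 MJ/h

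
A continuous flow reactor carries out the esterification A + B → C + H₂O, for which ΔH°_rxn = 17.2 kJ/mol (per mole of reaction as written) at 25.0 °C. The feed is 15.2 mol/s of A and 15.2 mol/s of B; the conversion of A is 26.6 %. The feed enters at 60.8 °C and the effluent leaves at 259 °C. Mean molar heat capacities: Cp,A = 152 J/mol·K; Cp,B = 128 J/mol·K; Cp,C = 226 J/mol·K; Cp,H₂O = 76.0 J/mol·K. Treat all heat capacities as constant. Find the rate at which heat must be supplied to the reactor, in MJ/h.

Q_in = 3360 MJ/h

Extent of reaction ξ = 0.266 × 15.2 = 4.0432 mol/s
Reaction term: ξ·ΔH°_rxn = 4.0432 × 17.2 = 69.543 kJ/s
Sensible, feed 60.8→25 °C: -152.36 kJ/s
Outlet flows (mol/s): A 11.157, B 11.157, C 4.0432, H₂O 4.0432
Sensible, products 25→259 °C: 1016.7 kJ/s
Q = ΔH = 933.9 kJ/s = 933.9 kW
Heat supplied = 3362 MJ/h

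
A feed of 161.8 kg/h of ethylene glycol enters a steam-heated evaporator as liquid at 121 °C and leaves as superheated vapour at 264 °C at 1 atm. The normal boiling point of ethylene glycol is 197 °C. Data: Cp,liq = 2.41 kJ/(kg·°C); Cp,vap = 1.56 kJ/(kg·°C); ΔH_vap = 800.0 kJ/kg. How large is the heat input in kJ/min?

Q = 2930 kJ/min

liquid 121→197 °C: 183.16 kJ/kg
vaporisation at 197 °C: 800 kJ/kg
vapour 197→264 °C: 104.52 kJ/kg
Δh = 183.16 + 800 + 104.52 = 1087.7 kJ/kg
Q = ṁ·Δh = 161.8 kg/h × 1087.7 kJ/kg = 175990 kJ/h
|Q| = 48.885 kW = 2933.1 kJ/min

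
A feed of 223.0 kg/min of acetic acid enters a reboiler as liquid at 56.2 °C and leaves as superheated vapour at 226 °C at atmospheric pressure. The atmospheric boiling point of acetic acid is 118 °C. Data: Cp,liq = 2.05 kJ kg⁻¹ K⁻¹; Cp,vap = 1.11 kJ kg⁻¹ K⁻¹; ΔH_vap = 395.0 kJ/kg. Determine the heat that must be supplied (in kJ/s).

liquid 56.2→118 °C: 126.69 kJ/kg
vaporisation at 118 °C: 395 kJ/kg
vapour 118→226 °C: 119.88 kJ/kg
Δh = 126.69 + 395 + 119.88 = 641.57 kJ/kg
Q = ṁ·Δh = 223.0 kg/min × 641.57 kJ/kg = 143070 kJ/min
|Q| = 2384.5 kW

Q = 2380 kJ/s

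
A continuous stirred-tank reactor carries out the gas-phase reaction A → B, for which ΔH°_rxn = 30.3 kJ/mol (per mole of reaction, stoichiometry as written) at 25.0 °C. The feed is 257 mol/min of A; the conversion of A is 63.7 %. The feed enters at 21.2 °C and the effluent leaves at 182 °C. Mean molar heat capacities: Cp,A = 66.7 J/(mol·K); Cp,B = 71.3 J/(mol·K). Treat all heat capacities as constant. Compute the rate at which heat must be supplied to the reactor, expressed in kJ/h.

Q_in = 470000 kJ/h

Extent of reaction ξ = 0.637 × 257 = 163.71 mol/min
Reaction term: ξ·ΔH°_rxn = 163.71 × 30.3 = 4960.4 kJ/min
Sensible, feed 21.2→25 °C: 65.139 kJ/min
Outlet flows (mol/min): A 93.291, B 163.71
Sensible, products 25→182 °C: 2809.5 kJ/min
Q = ΔH = 7835 kJ/min = 130.58 kW
Heat supplied = 470100 kJ/h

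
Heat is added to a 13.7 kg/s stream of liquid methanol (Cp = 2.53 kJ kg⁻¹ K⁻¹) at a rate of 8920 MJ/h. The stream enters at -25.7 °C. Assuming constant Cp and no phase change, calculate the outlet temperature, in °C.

Q = 8920 MJ/h = 2477.8 kJ/s
ΔT = Q/(ṁ·Cp) = 2477.8/(13.7×2.53) = 71.486 K
T_out = -25.7 + 71.486 = 45.786 °C

T_out = 45.8 °C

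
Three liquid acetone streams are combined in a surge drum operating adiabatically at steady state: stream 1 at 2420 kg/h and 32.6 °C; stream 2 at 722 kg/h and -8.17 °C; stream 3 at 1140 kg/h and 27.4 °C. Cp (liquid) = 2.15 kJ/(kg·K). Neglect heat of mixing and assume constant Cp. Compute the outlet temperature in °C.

No heat crosses the boundary, so H_out = H_in.
T_out = Σ ṁᵢCp,ᵢTᵢ / Σ ṁᵢCp,ᵢ
      = 224090 / 9206.3 = 24.341 °C

T_out = 24.3 °C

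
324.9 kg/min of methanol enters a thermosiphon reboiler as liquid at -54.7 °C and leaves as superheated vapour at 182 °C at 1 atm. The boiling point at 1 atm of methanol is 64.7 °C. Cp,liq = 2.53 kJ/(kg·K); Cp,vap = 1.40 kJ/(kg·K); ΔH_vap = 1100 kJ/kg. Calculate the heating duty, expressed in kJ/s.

liquid -54.7→64.7 °C: 302.08 kJ/kg
vaporisation at 64.7 °C: 1100 kJ/kg
vapour 64.7→182 °C: 164.22 kJ/kg
Δh = 302.08 + 1100 + 164.22 = 1566.3 kJ/kg
Q = ṁ·Δh = 324.9 kg/min × 1566.3 kJ/kg = 508890 kJ/min
|Q| = 8481.5 kW

Q = 8480 kJ/s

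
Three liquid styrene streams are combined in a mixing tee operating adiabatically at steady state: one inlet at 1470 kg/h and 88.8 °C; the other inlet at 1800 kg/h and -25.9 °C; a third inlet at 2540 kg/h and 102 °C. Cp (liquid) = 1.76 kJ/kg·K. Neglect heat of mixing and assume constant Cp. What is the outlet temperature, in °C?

Adiabatic, steady state ⇒ Σ ṁᵢCp,ᵢ(T_out − Tᵢ) = 0
T_out = Σ ṁᵢCp,ᵢTᵢ / Σ ṁᵢCp,ᵢ
      = 603670 / 10226 = 59.035 °C

T_out = 59.0 °C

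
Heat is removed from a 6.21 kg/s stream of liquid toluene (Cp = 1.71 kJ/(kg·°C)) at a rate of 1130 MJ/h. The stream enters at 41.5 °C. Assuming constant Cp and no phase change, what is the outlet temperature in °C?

Q = 1130 MJ/h = 313.89 kJ/s
ΔT = Q/(ṁ·Cp) = 313.89/(6.21×1.71) = 29.559 K
T_out = 41.5 − 29.559 = 11.941 °C

T_out = 11.9 °C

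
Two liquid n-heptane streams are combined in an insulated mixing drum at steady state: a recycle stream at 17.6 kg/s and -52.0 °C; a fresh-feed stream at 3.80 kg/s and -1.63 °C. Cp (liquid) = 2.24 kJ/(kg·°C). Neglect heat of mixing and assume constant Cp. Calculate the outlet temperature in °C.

No heat crosses the boundary, so H_out = H_in.
T_out = Σ ṁᵢCp,ᵢTᵢ / Σ ṁᵢCp,ᵢ
      = -2063.9 / 47.936 = -43.056 °C

T_out = -43.1 °C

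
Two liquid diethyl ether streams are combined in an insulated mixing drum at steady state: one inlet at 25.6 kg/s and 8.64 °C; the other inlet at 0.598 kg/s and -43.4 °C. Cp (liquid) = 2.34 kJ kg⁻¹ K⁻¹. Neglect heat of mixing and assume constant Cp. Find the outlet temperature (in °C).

T_out = 7.45 °C

Adiabatic, steady state ⇒ Σ ṁᵢCp,ᵢ(T_out − Tᵢ) = 0
Σ ṁᵢCp,ᵢTᵢ = 25.6×2.34×8.64 + 0.598×2.34×-43.4 = 456.84
Σ ṁᵢCp,ᵢ = 25.6×2.34 + 0.598×2.34 = 61.303
T_out = 456.84 / 61.303 = 7.4521 °C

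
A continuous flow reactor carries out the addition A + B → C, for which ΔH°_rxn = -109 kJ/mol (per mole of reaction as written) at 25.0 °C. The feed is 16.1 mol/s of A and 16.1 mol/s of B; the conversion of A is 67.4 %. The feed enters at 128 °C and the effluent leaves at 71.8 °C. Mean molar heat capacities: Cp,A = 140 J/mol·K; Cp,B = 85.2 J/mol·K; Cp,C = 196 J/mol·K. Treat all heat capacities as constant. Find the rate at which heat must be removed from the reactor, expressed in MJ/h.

Q_out = 5050 MJ/h

Extent of reaction ξ = 0.674 × 16.1 = 10.851 mol/s
Reaction term: ξ·ΔH°_rxn = 10.851 × -109 = -1182.8 kJ/s
Sensible, feed 128→25 °C: -373.45 kJ/s
Outlet flows (mol/s): A 5.2486, B 5.2486, C 10.851
Sensible, products 25→71.8 °C: 154.85 kJ/s
Q = ΔH = -1401.4 kJ/s = -1401.4 kW
Heat removed = 5045 MJ/h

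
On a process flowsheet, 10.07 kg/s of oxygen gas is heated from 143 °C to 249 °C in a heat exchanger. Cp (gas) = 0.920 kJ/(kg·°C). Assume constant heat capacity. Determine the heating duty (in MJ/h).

Q = ṁ·Cp·ΔT = 10.07 × 0.920 × (249 − 143) = 982.03 kJ/s
Heating duty = 3535.3 MJ/h

Q = 3540 MJ/h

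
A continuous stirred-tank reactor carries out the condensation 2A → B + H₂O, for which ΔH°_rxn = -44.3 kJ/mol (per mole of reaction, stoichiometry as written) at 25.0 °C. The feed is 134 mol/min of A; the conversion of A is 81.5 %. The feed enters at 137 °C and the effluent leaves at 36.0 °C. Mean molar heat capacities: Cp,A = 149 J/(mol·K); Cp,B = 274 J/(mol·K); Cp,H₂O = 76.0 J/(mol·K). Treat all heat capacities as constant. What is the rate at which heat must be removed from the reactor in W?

Extent of reaction ξ = 0.815 × 134 / 2 = 54.605 mol/min
Reaction term: ξ·ΔH°_rxn = 54.605 × -44.3 = -2419 kJ/min
Sensible, feed 137→25 °C: -2236.2 kJ/min
Outlet flows (mol/min): A 24.79, B 54.605, H₂O 54.605
Sensible, products 25→36.0 °C: 250.86 kJ/min
Q = ΔH = -4404.3 kJ/min = -73.406 kW
Heat removed = 73406 W

Q_out = 73400 W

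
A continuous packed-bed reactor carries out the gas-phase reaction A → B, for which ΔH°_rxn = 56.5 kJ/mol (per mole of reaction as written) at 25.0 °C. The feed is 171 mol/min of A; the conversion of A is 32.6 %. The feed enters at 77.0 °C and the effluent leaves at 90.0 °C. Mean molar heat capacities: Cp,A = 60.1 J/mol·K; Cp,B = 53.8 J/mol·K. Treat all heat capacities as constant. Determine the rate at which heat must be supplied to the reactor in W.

Extent of reaction ξ = 0.326 × 171 = 55.746 mol/min
Reaction term: ξ·ΔH°_rxn = 55.746 × 56.5 = 3149.6 kJ/min
Sensible, feed 77.0→25 °C: -534.41 kJ/min
Outlet flows (mol/min): A 115.25, B 55.746
Sensible, products 25→90.0 °C: 645.18 kJ/min
Q = ΔH = 3260.4 kJ/min = 54.34 kW
Heat supplied = 54340 W

Q_in = 54300 W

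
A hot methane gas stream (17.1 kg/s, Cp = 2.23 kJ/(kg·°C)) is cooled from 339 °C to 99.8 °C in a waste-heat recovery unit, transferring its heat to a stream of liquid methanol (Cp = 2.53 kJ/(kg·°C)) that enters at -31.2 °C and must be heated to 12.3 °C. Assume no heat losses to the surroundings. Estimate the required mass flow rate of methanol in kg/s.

ṁ_c = 82.9 kg/s

Heat released by hot stream: Q = 17.1 × 2.23 × (339 − 99.8) = 9121.4 kJ/s
Energy balance on cold side (adiabatic exchanger): Q = ṁ_c·Cp_c·(T_c,out − T_c,in)
ṁ_c = 9121.4 / [2.53 × (12.3 − -31.2)] = 82.881 kg/s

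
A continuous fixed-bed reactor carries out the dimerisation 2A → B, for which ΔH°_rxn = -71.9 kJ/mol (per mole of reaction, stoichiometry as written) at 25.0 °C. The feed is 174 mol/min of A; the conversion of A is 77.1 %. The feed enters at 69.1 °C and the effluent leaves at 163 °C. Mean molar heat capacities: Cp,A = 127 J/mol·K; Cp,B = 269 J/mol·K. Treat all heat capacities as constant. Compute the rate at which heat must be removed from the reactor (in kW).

Q_out = 43.5 kW

Extent of reaction ξ = 0.771 × 174 / 2 = 67.077 mol/min
Reaction term: ξ·ΔH°_rxn = 67.077 × -71.9 = -4822.8 kJ/min
Sensible, feed 69.1→25 °C: -974.52 kJ/min
Outlet flows (mol/min): A 39.846, B 67.077
Sensible, products 25→163 °C: 3188.4 kJ/min
Q = ΔH = -2609 kJ/min = -43.483 kW
Heat removed = 43.483 kW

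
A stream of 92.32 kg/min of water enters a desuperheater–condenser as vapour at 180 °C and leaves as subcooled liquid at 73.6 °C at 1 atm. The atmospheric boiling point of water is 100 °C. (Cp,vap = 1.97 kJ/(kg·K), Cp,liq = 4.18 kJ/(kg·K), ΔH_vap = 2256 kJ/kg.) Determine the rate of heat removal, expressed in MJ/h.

Q_c = 14000 MJ/h

vapour 180→100 °C: -157.6 kJ/kg
condensation at 100 °C: -2256 kJ/kg
liquid 100→73.6 °C: -110.35 kJ/kg
Δh = -157.6 + -2256 + -110.35 = -2524 kJ/kg
Q = ṁ·Δh = 92.32 kg/min × -2524 kJ/kg = -233010 kJ/min
|Q| = 3883.5 kW = 13981 MJ/h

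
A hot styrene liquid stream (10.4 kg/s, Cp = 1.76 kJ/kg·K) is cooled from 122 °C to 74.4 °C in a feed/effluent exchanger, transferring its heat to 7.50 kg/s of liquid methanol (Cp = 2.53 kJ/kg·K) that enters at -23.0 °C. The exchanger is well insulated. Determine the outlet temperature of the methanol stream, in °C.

T_c,out = 22.9 °C

Heat released by hot stream: Q = 10.4 × 1.76 × (122 − 74.4) = 871.27 kJ/s
Energy balance on cold side (adiabatic exchanger): Q = ṁ_c·Cp_c·(T_c,out − T_c,in)
T_c,out = -23.0 + 871.27/(7.50 × 2.53) = 22.917 °C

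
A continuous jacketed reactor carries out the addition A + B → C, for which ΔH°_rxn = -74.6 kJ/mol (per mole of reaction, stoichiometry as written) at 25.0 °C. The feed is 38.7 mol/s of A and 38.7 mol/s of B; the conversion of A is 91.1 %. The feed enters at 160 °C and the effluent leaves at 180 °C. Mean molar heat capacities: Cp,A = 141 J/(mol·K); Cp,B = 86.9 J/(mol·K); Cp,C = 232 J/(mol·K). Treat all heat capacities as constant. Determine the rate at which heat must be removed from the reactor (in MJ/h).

Extent of reaction ξ = 0.911 × 38.7 = 35.256 mol/s
Reaction term: ξ·ΔH°_rxn = 35.256 × -74.6 = -2630.1 kJ/s
Sensible, feed 160→25 °C: -1190.7 kJ/s
Outlet flows (mol/s): A 3.4443, B 3.4443, C 35.256
Sensible, products 25→180 °C: 1389.5 kJ/s
Q = ΔH = -2431.3 kJ/s = -2431.3 kW
Heat removed = 8752.6 MJ/h

Q_out = 8750 MJ/h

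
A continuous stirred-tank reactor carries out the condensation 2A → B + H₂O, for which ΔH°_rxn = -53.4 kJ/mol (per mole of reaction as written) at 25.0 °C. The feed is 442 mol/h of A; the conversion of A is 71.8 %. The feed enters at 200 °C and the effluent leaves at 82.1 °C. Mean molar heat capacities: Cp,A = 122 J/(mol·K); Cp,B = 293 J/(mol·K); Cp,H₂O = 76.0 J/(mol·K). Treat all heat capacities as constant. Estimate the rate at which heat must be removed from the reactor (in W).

Extent of reaction ξ = 0.718 × 442 / 2 = 158.68 mol/h
Reaction term: ξ·ΔH°_rxn = 158.68 × -53.4 = -8473.4 kJ/h
Sensible, feed 200→25 °C: -9436.7 kJ/h
Outlet flows (mol/h): A 124.64, B 158.68, H₂O 158.68
Sensible, products 25→82.1 °C: 4211.6 kJ/h
Q = ΔH = -13698 kJ/h = -3.8051 kW
Heat removed = 3805.1 W

Q_out = 3810 W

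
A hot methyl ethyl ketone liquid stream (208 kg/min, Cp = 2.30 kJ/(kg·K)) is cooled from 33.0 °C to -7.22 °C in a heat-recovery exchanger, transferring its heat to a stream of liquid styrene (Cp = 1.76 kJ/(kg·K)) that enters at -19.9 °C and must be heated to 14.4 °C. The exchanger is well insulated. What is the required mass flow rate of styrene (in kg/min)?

Heat released by hot stream: Q = 208 × 2.30 × (33.0 − -7.22) = 19241 kJ/min
Energy balance on cold side (adiabatic exchanger): Q = ṁ_c·Cp_c·(T_c,out − T_c,in)
ṁ_c = 19241 / [1.76 × (14.4 − -19.9)] = 318.73 kg/min

ṁ_c = 319 kg/min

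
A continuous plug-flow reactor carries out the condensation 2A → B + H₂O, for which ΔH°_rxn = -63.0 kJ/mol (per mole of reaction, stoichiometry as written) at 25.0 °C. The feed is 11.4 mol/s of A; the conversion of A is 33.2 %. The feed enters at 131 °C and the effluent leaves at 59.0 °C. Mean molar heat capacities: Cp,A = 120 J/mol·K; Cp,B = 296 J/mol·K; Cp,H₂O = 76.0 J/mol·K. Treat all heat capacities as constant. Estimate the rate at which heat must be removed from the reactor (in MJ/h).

Extent of reaction ξ = 0.332 × 11.4 / 2 = 1.8924 mol/s
Reaction term: ξ·ΔH°_rxn = 1.8924 × -63.0 = -119.22 kJ/s
Sensible, feed 131→25 °C: -145.01 kJ/s
Outlet flows (mol/s): A 7.6152, B 1.8924, H₂O 1.8924
Sensible, products 25→59.0 °C: 55.005 kJ/s
Q = ΔH = -209.22 kJ/s = -209.22 kW
Heat removed = 753.21 MJ/h

Q_out = 753 MJ/h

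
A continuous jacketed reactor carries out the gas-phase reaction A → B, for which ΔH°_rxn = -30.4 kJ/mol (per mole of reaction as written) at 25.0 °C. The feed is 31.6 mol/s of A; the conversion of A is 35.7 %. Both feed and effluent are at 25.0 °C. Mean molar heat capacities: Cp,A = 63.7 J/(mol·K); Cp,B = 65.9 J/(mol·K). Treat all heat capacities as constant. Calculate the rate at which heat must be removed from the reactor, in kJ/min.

Extent of reaction ξ = 0.357 × 31.6 = 11.281 mol/s
Reaction term: ξ·ΔH°_rxn = 11.281 × -30.4 = -342.95 kJ/s
Q = ΔH = -342.95 kJ/s = -342.95 kW
Heat removed = 20577 kJ/min

Q_out = 20600 kJ/min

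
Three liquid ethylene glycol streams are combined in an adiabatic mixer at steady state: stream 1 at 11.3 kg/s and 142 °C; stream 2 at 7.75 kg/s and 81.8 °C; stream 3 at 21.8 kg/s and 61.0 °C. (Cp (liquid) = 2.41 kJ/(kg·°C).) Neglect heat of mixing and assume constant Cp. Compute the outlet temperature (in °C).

T_out = 87.4 °C

Adiabatic, steady state ⇒ Σ ṁᵢCp,ᵢ(T_out − Tᵢ) = 0
T_out = Σ ṁᵢCp,ᵢTᵢ / Σ ṁᵢCp,ᵢ
      = 8599.7 / 98.449 = 87.353 °C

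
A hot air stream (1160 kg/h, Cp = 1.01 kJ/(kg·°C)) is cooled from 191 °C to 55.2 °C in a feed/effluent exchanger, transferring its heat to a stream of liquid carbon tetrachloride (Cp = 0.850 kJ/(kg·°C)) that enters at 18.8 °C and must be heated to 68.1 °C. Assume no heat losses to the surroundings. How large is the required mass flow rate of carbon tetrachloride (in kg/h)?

ṁ_c = 3800 kg/h

Heat released by hot stream: Q = 1160 × 1.01 × (191 − 55.2) = 159100 kJ/h
Energy balance on cold side (adiabatic exchanger): Q = ṁ_c·Cp_c·(T_c,out − T_c,in)
ṁ_c = 159100 / [0.850 × (68.1 − 18.8)] = 3796.8 kg/h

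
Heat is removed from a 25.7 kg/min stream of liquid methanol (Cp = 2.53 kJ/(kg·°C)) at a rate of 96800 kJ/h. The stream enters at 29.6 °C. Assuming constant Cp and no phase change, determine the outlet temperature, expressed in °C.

T_out = 4.79 °C

Q = 96800 kJ/h = 1613.3 kJ/min
ΔT = Q/(ṁ·Cp) = 1613.3/(25.7×2.53) = 24.812 K
T_out = 29.6 − 24.812 = 4.7875 °C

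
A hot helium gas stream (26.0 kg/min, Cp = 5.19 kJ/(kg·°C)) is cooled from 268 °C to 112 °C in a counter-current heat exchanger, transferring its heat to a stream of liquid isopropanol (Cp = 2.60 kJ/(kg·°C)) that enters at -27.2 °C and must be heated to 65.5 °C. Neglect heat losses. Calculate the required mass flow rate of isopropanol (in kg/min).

ṁ_c = 87.3 kg/min

Heat released by hot stream: Q = 26.0 × 5.19 × (268 − 112) = 21051 kJ/min
Energy balance on cold side (adiabatic exchanger): Q = ṁ_c·Cp_c·(T_c,out − T_c,in)
ṁ_c = 21051 / [2.60 × (65.5 − -27.2)] = 87.34 kg/min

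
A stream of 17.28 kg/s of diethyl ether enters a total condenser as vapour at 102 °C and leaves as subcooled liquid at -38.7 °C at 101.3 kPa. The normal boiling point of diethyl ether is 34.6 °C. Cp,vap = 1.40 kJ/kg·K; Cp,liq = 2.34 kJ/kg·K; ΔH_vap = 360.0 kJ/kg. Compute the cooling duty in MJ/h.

Q_c = 38900 MJ/h

vapour 102→34.6 °C: -94.36 kJ/kg
condensation at 34.6 °C: -360 kJ/kg
liquid 34.6→-38.7 °C: -171.52 kJ/kg
Δh = -94.36 + -360 + -171.52 = -625.88 kJ/kg
Q = ṁ·Δh = 17.28 kg/s × -625.88 kJ/kg = -10815 kJ/s
|Q| = 10815 kW = 38935 MJ/h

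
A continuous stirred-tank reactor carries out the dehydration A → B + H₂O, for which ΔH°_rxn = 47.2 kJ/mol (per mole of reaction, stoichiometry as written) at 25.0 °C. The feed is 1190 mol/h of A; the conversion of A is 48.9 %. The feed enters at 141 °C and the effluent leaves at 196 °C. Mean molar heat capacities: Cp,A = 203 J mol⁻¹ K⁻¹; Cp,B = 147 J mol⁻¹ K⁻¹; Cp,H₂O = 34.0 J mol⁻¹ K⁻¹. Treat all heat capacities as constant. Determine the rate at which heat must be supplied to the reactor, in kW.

Extent of reaction ξ = 0.489 × 1190 = 581.91 mol/h
Reaction term: ξ·ΔH°_rxn = 581.91 × 47.2 = 27466 kJ/h
Sensible, feed 141→25 °C: -28022 kJ/h
Outlet flows (mol/h): A 608.09, B 581.91, H₂O 581.91
Sensible, products 25→196 °C: 39119 kJ/h
Q = ΔH = 38563 kJ/h = 10.712 kW
Heat supplied = 10.712 kW

Q_in = 10.7 kW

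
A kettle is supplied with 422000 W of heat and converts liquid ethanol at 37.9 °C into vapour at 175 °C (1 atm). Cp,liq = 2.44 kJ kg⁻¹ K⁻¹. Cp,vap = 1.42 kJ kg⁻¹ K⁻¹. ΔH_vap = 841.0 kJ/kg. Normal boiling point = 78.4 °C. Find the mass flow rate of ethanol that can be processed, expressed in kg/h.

ṁ = 1410 kg/h

Δh = 2.44×(78.4−37.9) + 841.0 + 1.42×(175−78.4) = 1077 kJ/kg
Q = 422000 W = 422 kJ/s = 1.5192e+06 kJ/h
ṁ = Q/Δh = 1.5192e+06 / 1077 = 1410.6 kg/h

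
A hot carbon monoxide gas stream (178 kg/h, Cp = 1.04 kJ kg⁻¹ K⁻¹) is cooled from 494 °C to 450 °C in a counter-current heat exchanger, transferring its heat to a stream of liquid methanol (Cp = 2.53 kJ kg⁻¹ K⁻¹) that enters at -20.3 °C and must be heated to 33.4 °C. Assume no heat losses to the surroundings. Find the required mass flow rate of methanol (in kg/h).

ṁ_c = 60.0 kg/h

Heat released by hot stream: Q = 178 × 1.04 × (494 − 450) = 8145.3 kJ/h
Energy balance on cold side (adiabatic exchanger): Q = ṁ_c·Cp_c·(T_c,out − T_c,in)
ṁ_c = 8145.3 / [2.53 × (33.4 − -20.3)] = 59.953 kg/h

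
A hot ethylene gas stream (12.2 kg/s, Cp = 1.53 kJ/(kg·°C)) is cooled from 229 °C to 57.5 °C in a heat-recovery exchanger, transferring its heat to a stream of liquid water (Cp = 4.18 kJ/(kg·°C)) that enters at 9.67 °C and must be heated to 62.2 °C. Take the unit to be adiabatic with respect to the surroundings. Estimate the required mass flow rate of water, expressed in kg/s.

Heat released by hot stream: Q = 12.2 × 1.53 × (229 − 57.5) = 3201.2 kJ/s
Energy balance on cold side (adiabatic exchanger): Q = ṁ_c·Cp_c·(T_c,out − T_c,in)
ṁ_c = 3201.2 / [4.18 × (62.2 − 9.67)] = 14.579 kg/s

ṁ_c = 14.6 kg/s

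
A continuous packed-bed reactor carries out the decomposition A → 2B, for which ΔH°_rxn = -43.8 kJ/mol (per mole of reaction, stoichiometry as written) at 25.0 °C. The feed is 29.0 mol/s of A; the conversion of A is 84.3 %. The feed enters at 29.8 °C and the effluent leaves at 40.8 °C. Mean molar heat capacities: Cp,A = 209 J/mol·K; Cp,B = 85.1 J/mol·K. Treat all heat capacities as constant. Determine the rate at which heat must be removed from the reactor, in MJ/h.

Extent of reaction ξ = 0.843 × 29.0 = 24.447 mol/s
Reaction term: ξ·ΔH°_rxn = 24.447 × -43.8 = -1070.8 kJ/s
Sensible, feed 29.8→25 °C: -29.093 kJ/s
Outlet flows (mol/s): A 4.553, B 48.894
Sensible, products 25→40.8 °C: 80.777 kJ/s
Q = ΔH = -1019.1 kJ/s = -1019.1 kW
Heat removed = 3668.7 MJ/h

Q_out = 3670 MJ/h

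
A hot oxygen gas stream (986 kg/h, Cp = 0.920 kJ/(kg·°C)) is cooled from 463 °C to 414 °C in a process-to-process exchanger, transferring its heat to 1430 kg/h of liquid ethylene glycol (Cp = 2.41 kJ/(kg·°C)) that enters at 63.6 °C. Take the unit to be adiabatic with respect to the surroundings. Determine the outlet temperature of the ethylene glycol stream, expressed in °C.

T_c,out = 76.5 °C

Heat released by hot stream: Q = 986 × 0.920 × (463 − 414) = 44449 kJ/h
Energy balance on cold side (adiabatic exchanger): Q = ṁ_c·Cp_c·(T_c,out − T_c,in)
T_c,out = 63.6 + 44449/(1430 × 2.41) = 76.498 °C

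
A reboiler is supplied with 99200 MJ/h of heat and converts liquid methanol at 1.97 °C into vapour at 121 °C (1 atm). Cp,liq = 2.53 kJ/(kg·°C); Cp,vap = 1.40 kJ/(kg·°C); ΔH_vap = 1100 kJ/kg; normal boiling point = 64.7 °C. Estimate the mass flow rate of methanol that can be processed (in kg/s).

ṁ = 20.6 kg/s

Δh = 2.53×(64.7−1.97) + 1100 + 1.40×(121−64.7) = 1337.5 kJ/kg
Q = 99200 MJ/h = 27556 kJ/s = 27556 kJ/s
ṁ = Q/Δh = 27556 / 1337.5 = 20.602 kg/s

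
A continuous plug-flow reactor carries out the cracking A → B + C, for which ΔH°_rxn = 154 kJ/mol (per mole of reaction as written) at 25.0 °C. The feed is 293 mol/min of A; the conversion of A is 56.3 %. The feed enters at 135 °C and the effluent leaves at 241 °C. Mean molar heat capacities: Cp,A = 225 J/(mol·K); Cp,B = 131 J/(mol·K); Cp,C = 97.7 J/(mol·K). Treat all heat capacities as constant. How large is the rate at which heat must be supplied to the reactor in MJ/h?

Q_in = 1950 MJ/h

Extent of reaction ξ = 0.563 × 293 = 164.96 mol/min
Reaction term: ξ·ΔH°_rxn = 164.96 × 154 = 25404 kJ/min
Sensible, feed 135→25 °C: -7251.8 kJ/min
Outlet flows (mol/min): A 128.04, B 164.96, C 164.96
Sensible, products 25→241 °C: 14372 kJ/min
Q = ΔH = 32524 kJ/min = 542.06 kW
Heat supplied = 1951.4 MJ/h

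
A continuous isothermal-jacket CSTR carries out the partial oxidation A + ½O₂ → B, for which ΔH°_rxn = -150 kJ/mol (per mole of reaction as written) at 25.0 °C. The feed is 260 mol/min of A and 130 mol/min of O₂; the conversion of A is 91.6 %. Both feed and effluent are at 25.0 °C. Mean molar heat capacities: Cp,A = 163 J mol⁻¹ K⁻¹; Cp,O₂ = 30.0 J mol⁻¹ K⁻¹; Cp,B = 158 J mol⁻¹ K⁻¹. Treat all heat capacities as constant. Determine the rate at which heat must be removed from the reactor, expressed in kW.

Q_out = 595 kW

Extent of reaction ξ = 0.916 × 260 = 238.16 mol/min
Reaction term: ξ·ΔH°_rxn = 238.16 × -150 = -35724 kJ/min
Q = ΔH = -35724 kJ/min = -595.4 kW
Heat removed = 595.4 kW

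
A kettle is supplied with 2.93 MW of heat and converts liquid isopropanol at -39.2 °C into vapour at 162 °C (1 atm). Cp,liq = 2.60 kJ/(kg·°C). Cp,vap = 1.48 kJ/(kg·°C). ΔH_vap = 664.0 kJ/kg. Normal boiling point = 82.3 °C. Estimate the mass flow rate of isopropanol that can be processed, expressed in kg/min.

ṁ = 160 kg/min

Δh = 2.60×(82.3−-39.2) + 664.0 + 1.48×(162−82.3) = 1097.9 kJ/kg
Q = 2.93 MW = 2930 kJ/s = 175800 kJ/min
ṁ = Q/Δh = 175800 / 1097.9 = 160.13 kg/min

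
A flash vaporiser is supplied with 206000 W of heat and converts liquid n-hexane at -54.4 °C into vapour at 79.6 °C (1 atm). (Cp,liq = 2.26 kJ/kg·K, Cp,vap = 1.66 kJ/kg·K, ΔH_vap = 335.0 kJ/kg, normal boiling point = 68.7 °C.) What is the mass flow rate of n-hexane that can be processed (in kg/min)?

ṁ = 19.6 kg/min

Δh = 2.26×(68.7−-54.4) + 335.0 + 1.66×(79.6−68.7) = 631.3 kJ/kg
Q = 206000 W = 206 kJ/s = 12360 kJ/min
ṁ = Q/Δh = 12360 / 631.3 = 19.579 kg/min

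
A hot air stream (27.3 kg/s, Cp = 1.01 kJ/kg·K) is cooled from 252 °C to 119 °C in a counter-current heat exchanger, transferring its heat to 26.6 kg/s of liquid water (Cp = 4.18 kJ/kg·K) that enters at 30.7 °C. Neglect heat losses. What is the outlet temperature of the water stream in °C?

Heat released by hot stream: Q = 27.3 × 1.01 × (252 − 119) = 3667.2 kJ/s
Energy balance on cold side (adiabatic exchanger): Q = ṁ_c·Cp_c·(T_c,out − T_c,in)
T_c,out = 30.7 + 3667.2/(26.6 × 4.18) = 63.682 °C

T_c,out = 63.7 °C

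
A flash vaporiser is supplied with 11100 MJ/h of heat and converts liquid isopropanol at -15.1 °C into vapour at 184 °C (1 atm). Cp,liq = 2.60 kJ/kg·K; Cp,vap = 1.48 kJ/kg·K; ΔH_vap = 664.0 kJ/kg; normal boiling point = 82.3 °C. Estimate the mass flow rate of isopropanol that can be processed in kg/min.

Δh = 2.60×(82.3−-15.1) + 664.0 + 1.48×(184−82.3) = 1067.8 kJ/kg
Q = 11100 MJ/h = 3083.3 kJ/s = 185000 kJ/min
ṁ = Q/Δh = 185000 / 1067.8 = 173.26 kg/min

ṁ = 173 kg/min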